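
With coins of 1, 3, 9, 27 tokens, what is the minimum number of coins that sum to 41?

41 = 1×27 + 1×9 + 1×3 + 2×1
Total coins = 1 + 1 + 1 + 2 = 5

5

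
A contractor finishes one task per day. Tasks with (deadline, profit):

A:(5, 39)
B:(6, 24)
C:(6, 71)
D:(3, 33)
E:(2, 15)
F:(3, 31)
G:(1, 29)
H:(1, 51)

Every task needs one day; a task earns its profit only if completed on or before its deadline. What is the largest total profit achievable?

Sort by profit descending; place each in the latest free slot ≤ its deadline.
By profit: C(d6,71), H(d1,51), A(d5,39), D(d3,33), F(d3,31), G(d1,29), B(d6,24), E(d2,15)
C→slot 6; H→slot 1; A→slot 5; D→slot 3; F→slot 2; G skipped; B→slot 4; E skipped.
Profit = 51 + 31 + 33 + 24 + 39 + 71 = 249

249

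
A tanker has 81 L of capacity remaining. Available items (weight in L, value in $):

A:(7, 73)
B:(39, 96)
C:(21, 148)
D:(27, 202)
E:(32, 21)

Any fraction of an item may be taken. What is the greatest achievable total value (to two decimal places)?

Ratios (sorted): A 10.43, D 7.48, C 7.05, B 2.46, E 0.66
take A (7 @ 73); take D (27 @ 202); take C (21 @ 148); take 26/39 of B → 64.00. Capacity used 81/81.
Total value = 487.00

487.00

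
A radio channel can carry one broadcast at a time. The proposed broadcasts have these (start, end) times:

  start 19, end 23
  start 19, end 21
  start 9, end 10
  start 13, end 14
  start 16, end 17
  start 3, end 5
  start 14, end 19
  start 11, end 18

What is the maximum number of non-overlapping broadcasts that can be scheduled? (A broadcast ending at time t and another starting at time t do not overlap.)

5

Order by finish time; keep every interval that doesn't clash with the previous kept one.
By end time: (3,5), (9,10), (13,14), (16,17), (11,18), (14,19), (19,21), (19,23).
Pick (3,5); next start ≥ 5 → (9,10); next start ≥ 10 → (13,14); next start ≥ 14 → (16,17); next start ≥ 17 → (19,21).
Selected 5 broadcasts.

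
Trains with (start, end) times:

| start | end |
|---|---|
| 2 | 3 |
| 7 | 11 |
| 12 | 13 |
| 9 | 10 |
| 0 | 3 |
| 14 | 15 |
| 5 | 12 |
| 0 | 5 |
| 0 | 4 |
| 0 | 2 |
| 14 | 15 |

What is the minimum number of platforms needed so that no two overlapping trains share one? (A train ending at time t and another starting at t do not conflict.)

Count concurrent intervals with a sweep; the peak is the room count.
Events (time:±→running): 0:+→1 0:+→2 0:+→3 0:+→4 … peak 4.

4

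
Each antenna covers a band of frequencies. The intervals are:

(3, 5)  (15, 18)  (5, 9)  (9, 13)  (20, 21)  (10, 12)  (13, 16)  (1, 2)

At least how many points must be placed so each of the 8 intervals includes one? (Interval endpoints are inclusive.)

5

Sort by right endpoint; whenever an interval is uncovered, place a point at its right end.
Sorted: [1,2] [3,5] [5,9] [10,12] [9,13] [13,16] [15,18] [20,21]
{[1,2]} hit by 2; {[3,5],[5,9]} hit by 5; {[10,12],[9,13]} hit by 12; {[13,16],[15,18]} hit by 16; {[20,21]} hit by 21.
Points: 2, 5, 12, 16, 21 (5 total).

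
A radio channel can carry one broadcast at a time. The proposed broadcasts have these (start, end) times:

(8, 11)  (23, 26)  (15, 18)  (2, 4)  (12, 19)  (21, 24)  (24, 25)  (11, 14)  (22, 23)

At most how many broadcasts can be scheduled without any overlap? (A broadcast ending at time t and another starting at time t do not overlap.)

6

Order by finish time; keep every interval that doesn't clash with the previous kept one.
Sorted by end: (2,4)  (8,11)  (11,14)  (15,18)  (12,19)  (22,23)  (21,24)  (24,25)  (23,26)
take (2,4); take (8,11); take (11,14); take (15,18); skip (12,19); take (22,23); skip (21,24); take (24,25).
Selected 6 broadcasts.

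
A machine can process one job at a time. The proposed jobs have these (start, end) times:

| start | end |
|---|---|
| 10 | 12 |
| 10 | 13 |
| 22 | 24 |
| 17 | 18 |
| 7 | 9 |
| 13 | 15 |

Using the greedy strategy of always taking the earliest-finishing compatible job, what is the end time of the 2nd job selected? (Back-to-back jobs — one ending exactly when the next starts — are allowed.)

Sort by end time and greedily take each interval whose start is ≥ the last chosen end.
Sorted by end: (7,9)  (10,12)  (10,13)  (13,15)  (17,18)  (22,24)
take (7,9); take (10,12); take (13,15); take (17,18); take (22,24).
Selected: (7,9) (10,12) (13,15) (17,18) (22,24)

12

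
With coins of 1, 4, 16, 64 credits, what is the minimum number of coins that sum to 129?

3

129 = 2×64 + 1×1
Total coins = 2 + 1 = 3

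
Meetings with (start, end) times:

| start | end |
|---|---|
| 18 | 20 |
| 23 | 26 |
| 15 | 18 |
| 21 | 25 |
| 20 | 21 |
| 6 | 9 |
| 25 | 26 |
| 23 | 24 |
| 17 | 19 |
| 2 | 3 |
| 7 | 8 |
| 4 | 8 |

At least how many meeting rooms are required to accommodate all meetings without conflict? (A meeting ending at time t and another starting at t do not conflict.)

3

Events (time:±→running): 2:+→1 3:-→0 4:+→1 6:+→2 7:+→3 … peak 3.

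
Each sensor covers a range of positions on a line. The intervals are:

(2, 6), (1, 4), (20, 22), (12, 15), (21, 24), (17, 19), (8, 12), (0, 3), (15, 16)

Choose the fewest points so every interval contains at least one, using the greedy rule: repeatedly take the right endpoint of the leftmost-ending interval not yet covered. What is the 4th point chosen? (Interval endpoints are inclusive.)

19

Process intervals by earliest right end; each time one isn't hit yet, stab at its right endpoint.
By right end: [0,3]  [1,4]  [2,6]  [8,12]  [12,15]  [15,16]  [17,19]  [20,22]  [21,24]
[0,3] uncovered → point at 3; [8,12] uncovered → point at 12; [15,16] uncovered → point at 16; [17,19] uncovered → point at 19; [20,22] uncovered → point at 22.
Points: 3, 12, 16, 19, 22 (5 total).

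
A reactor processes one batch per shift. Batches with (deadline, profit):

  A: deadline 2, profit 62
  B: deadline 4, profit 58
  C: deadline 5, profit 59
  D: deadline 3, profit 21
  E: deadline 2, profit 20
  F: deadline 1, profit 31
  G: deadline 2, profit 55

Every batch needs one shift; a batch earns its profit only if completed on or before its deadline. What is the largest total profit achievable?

Sort by profit descending; place each in the latest free slot ≤ its deadline.
By profit: A(d2,62), C(d5,59), B(d4,58), G(d2,55), F(d1,31), D(d3,21), E(d2,20)
A→slot 2; C→slot 5; B→slot 4; G→slot 1; F skipped; D→slot 3; E skipped.
Profit = 55 + 62 + 21 + 58 + 59 = 255

255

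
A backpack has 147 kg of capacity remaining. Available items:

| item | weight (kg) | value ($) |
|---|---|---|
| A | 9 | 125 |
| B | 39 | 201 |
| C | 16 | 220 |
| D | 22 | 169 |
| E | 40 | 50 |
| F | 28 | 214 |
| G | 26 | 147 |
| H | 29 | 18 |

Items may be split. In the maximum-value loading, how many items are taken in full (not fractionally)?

6

Greedy by value/weight ratio, highest first.
Order: A (125/9=13.89) > C (220/16=13.75) > D (169/22=7.68) > F (214/28=7.64) > G (147/26=5.65) > B (201/39=5.15) > E (50/40=1.25) > H (18/29=0.62)
Fill: take A (9 @ 125) → take C (16 @ 220) → take D (22 @ 169) → take F (28 @ 214) → take G (26 @ 147) → take B (39 @ 201) → take 7/40 of E → 8.75; 147/147 used.
6 item(s) taken whole; one partial (take 7/40 of E).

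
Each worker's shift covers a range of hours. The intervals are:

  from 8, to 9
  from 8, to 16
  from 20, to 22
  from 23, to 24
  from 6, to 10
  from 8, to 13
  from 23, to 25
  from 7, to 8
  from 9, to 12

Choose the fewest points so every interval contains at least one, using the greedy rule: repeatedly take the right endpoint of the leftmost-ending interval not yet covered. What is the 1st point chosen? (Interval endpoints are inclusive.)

By right end: [7,8]  [8,9]  [6,10]  [9,12]  [8,13]  [8,16]  [20,22]  [23,24]  [23,25]
[7,8] uncovered → point at 8; [9,12] uncovered → point at 12; [20,22] uncovered → point at 22; [23,24] uncovered → point at 24.
Points: 8, 12, 22, 24 (4 total).

8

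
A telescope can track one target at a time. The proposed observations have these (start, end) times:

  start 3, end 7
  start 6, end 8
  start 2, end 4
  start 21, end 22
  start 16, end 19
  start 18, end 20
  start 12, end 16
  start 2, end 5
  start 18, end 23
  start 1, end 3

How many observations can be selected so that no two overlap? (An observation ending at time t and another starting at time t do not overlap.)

5

Order by finish time; keep every interval that doesn't clash with the previous kept one.
Sorted by end: (1,3)  (2,4)  (2,5)  (3,7)  (6,8)  (12,16)  (16,19)  (18,20)  (21,22)  (18,23)
take (1,3); take (3,7); take (12,16); take (16,19); take (21,22); skip (18,23).
Selected 5 observations.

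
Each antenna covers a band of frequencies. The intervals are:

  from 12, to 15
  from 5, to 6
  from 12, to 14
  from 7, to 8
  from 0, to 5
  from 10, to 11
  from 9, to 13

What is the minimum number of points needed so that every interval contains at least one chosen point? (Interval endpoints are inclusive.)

Sort by right endpoint; whenever an interval is uncovered, place a point at its right end.
Sorted: [0,5] [5,6] [7,8] [10,11] [9,13] [12,14] [12,15]
{[0,5],[5,6]} hit by 5; {[7,8]} hit by 8; {[10,11],[9,13]} hit by 11; {[12,14],[12,15]} hit by 14.
Points: 5, 8, 11, 14 (4 total).

4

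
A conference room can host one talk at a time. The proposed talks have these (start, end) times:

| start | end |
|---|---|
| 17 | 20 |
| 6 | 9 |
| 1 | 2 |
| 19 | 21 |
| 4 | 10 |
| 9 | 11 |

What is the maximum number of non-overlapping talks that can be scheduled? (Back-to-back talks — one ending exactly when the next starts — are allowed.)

Greedy by earliest finish: after sorting by end time, pick each interval compatible with the last pick.
Sorted by end: (1,2)  (6,9)  (4,10)  (9,11)  (17,20)  (19,21)
take (1,2); take (6,9); take (9,11); take (17,20).
Selected 4 talks.

4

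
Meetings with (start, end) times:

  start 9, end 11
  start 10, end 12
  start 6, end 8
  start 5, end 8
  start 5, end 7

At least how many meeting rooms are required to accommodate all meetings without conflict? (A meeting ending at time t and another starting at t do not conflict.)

Count concurrent intervals with a sweep; the peak is the room count.
Events (time:±→running): 5:+→1 5:+→2 6:+→3 … peak 3.

3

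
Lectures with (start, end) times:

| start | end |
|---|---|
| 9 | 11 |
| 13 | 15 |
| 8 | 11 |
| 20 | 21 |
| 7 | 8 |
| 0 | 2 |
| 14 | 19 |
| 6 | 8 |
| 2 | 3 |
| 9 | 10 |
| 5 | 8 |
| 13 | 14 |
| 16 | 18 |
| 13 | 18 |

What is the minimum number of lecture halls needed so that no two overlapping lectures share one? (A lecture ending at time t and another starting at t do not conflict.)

Count concurrent intervals with a sweep; the peak is the room count.
Events (time:±→running): 0:+→1 2:-→0 2:+→1 3:-→0 5:+→1 6:+→2 7:+→3 … peak 3.

3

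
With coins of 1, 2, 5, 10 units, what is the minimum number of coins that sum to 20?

2

Greedy: take as many of the largest coin as possible, then repeat with the remainder.
20 − 2×10→0
Total coins = 2 = 2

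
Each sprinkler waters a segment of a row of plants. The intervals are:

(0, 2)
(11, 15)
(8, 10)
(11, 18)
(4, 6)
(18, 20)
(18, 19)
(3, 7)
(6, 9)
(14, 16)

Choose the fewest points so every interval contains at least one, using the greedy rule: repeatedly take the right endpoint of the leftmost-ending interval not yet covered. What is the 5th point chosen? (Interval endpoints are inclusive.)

Sort by right endpoint; whenever an interval is uncovered, place a point at its right end.
By right end: [0,2]  [4,6]  [3,7]  [6,9]  [8,10]  [11,15]  [14,16]  [11,18]  [18,19]  [18,20]
[0,2] uncovered → point at 2; [4,6] uncovered → point at 6; [8,10] uncovered → point at 10; [11,15] uncovered → point at 15; [18,19] uncovered → point at 19.
Points: 2, 6, 10, 15, 19 (5 total).

19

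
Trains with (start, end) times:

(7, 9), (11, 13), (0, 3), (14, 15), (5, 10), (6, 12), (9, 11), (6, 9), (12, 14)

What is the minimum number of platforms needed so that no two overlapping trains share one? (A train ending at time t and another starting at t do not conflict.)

Events (time:±→running): 0:+→1 3:-→0 5:+→1 6:+→2 6:+→3 7:+→4 … peak 4.

4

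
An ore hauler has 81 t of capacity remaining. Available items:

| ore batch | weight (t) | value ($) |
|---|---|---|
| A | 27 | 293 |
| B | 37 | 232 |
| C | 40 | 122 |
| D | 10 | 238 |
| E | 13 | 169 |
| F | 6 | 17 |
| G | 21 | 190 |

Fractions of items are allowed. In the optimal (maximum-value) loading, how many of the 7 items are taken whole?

4

Greedy by value/weight ratio, highest first.
Ratios (sorted): D 23.80, E 13.00, A 10.85, G 9.05, B 6.27, C 3.05, F 2.83
take D (10 @ 238); take E (13 @ 169); take A (27 @ 293); take G (21 @ 190); take 10/37 of B → 62.70. Capacity used 81/81.
4 item(s) taken whole; one partial (take 10/37 of B).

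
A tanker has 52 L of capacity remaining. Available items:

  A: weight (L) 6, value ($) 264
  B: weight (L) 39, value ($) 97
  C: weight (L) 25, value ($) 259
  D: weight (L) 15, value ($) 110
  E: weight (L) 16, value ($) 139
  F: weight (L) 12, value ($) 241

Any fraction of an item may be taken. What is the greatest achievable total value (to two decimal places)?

Ratios (sorted): A 44.00, F 20.08, C 10.36, E 8.69, D 7.33, B 2.49
take A (6 @ 264); take F (12 @ 241); take C (25 @ 259); take 9/16 of E → 78.19. Capacity used 52/52.
Total value = 842.19

842.19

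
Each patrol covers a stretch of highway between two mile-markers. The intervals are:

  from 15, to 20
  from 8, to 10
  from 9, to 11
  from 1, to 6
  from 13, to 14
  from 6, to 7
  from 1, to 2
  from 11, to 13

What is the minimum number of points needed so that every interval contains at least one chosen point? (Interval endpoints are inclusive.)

Process intervals by earliest right end; each time one isn't hit yet, stab at its right endpoint.
By right end: [1,2]  [1,6]  [6,7]  [8,10]  [9,11]  [11,13]  [13,14]  [15,20]
[1,2] uncovered → point at 2; [6,7] uncovered → point at 7; [8,10] uncovered → point at 10; [11,13] uncovered → point at 13; [15,20] uncovered → point at 20.
Points: 2, 7, 10, 13, 20 (5 total).

5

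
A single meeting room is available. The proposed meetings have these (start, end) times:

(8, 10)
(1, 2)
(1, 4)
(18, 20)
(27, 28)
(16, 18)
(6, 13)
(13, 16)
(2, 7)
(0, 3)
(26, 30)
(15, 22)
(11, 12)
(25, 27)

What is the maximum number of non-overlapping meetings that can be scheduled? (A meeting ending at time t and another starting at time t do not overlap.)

Sorted by end: (1,2)  (0,3)  (1,4)  (2,7)  (8,10)  (11,12)  (6,13)  (13,16)  (16,18)  (18,20)  (15,22)  (25,27)  (27,28)  (26,30)
take (1,2); take (2,7); take (8,10); take (11,12); take (13,16); take (16,18); take (18,20); take (25,27); take (27,28).
Selected 9 meetings.

9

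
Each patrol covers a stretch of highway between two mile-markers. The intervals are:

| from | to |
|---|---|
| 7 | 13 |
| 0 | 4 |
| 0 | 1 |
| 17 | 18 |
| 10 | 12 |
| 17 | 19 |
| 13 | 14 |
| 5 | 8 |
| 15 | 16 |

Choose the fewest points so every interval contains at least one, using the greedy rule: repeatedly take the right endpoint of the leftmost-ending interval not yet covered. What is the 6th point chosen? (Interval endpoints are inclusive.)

18

By right end: [0,1]  [0,4]  [5,8]  [10,12]  [7,13]  [13,14]  [15,16]  [17,18]  [17,19]
[0,1] uncovered → point at 1; [5,8] uncovered → point at 8; [10,12] uncovered → point at 12; [13,14] uncovered → point at 14; [15,16] uncovered → point at 16; [17,18] uncovered → point at 18.
Points: 1, 8, 12, 14, 16, 18 (6 total).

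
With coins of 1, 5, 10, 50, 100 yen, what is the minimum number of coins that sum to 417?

8

Use the largest denomination that fits, subtract, and repeat.
417 = 4×100 + 1×10 + 1×5 + 2×1
Total coins = 4 + 1 + 1 + 2 = 8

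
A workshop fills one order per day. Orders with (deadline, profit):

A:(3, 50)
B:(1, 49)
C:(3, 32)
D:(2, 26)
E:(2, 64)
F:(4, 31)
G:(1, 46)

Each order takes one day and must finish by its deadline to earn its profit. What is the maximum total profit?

194

Take jobs in profit order; each goes to the latest open slot no later than its deadline.
Profit order: E=64 A=50 B=49 G=46 C=32 F=31 D=26
Assign: E→slot 2, A→slot 3, B→slot 1, G skipped, C skipped, F→slot 4, D skipped.
Slots: [1:B] [2:E] [3:A] [4:F]
Profit = 49 + 64 + 50 + 31 = 194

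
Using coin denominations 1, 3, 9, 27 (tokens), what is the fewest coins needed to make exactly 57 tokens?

3

Use the largest denomination that fits, subtract, and repeat.
57 = 2×27 + 1×3
Total coins = 2 + 1 = 3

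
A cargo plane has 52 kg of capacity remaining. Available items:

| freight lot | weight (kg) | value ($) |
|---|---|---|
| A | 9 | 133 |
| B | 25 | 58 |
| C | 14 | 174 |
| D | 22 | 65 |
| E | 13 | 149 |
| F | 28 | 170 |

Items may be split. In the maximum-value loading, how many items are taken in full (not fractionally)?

3

Greedy by value/weight ratio, highest first.
Ratios (sorted): A 14.78, C 12.43, E 11.46, F 6.07, D 2.95, B 2.32
take A (9 @ 133); take C (14 @ 174); take E (13 @ 149); take 16/28 of F → 97.14. Capacity used 52/52.
3 item(s) taken whole; one partial (take 16/28 of F).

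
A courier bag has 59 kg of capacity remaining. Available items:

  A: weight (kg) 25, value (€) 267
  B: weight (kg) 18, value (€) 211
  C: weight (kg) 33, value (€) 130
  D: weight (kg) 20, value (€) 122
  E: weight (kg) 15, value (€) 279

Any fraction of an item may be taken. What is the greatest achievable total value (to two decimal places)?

763.10

Sort by value per unit weight and fill in that order.
Order: E (279/15=18.60) > B (211/18=11.72) > A (267/25=10.68) > D (122/20=6.10) > C (130/33=3.94)
Fill: take E (15 @ 279) → take B (18 @ 211) → take A (25 @ 267) → take 1/20 of D → 6.10; 59/59 used.
Total value = 763.10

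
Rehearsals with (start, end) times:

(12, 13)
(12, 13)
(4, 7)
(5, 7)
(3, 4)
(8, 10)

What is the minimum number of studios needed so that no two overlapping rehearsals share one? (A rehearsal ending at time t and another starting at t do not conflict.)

starts: [3, 4, 5, 8, 12, 12]
ends:   [4, 7, 7, 10, 13, 13]
s3→1 e4→0 s4→1 s5→2  — peak 2.

2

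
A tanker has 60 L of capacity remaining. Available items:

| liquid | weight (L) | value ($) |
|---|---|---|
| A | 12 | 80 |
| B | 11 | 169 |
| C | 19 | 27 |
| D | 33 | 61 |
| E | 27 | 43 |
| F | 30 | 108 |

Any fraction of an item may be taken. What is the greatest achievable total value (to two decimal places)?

Greedy by value/weight ratio, highest first.
Order: B (169/11=15.36) > A (80/12=6.67) > F (108/30=3.60) > D (61/33=1.85) > E (43/27=1.59) > C (27/19=1.42)
Fill: take B (11 @ 169) → take A (12 @ 80) → take F (30 @ 108) → take 7/33 of D → 12.94; 60/60 used.
Total value = 369.94

369.94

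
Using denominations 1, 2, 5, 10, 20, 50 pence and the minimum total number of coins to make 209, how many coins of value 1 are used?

209 − 4×50→9 − 1×5→4 − 2×2→0
Count of 1: 0

0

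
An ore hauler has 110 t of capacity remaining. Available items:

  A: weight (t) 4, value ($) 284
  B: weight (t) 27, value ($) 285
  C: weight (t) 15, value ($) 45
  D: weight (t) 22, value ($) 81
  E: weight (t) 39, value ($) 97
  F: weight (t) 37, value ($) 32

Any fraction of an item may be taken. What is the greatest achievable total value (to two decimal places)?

Greedy by value/weight ratio, highest first.
Ratios (sorted): A 71.00, B 10.56, D 3.68, C 3.00, E 2.49, F 0.86
take A (4 @ 284); take B (27 @ 285); take D (22 @ 81); take C (15 @ 45); take E (39 @ 97); take 3/37 of F → 2.59. Capacity used 110/110.
Total value = 794.59

794.59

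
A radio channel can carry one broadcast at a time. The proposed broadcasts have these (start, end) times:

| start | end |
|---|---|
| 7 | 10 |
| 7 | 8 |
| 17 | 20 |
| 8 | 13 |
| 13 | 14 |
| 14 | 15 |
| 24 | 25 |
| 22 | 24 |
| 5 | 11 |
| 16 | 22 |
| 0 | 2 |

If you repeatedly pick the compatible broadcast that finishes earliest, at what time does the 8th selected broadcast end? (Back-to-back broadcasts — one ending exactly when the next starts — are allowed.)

25

Order by finish time; keep every interval that doesn't clash with the previous kept one.
Sorted by end: (0,2)  (7,8)  (7,10)  (5,11)  (8,13)  (13,14)  (14,15)  (17,20)  (16,22)  (22,24)  (24,25)
take (0,2); take (7,8); take (8,13); take (13,14); take (14,15); take (17,20); take (22,24); take (24,25).
Selected: (0,2) (7,8) (8,13) (13,14) (14,15) (17,20) (22,24) (24,25)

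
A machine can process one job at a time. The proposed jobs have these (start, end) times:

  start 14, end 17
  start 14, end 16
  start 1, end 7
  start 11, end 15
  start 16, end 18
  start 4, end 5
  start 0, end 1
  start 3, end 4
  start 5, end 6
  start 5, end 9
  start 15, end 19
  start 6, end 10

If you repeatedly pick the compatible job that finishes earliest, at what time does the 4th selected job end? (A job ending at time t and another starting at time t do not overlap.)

Sort by end time and greedily take each interval whose start is ≥ the last chosen end.
Sorted by end: (0,1)  (3,4)  (4,5)  (5,6)  (1,7)  (5,9)  (6,10)  (11,15)  (14,16)  (14,17)  (16,18)  (15,19)
take (0,1); take (3,4); take (4,5); take (5,6); skip (5,9); take (6,10); take (11,15); skip (14,16); take (16,18).
Selected: (0,1) (3,4) (4,5) (5,6) (6,10) (11,15) (16,18)

6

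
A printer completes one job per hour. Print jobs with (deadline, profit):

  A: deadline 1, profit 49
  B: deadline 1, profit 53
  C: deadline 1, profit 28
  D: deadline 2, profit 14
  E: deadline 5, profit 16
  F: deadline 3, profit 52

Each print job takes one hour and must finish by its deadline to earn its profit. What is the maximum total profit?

Sort by profit descending; place each in the latest free slot ≤ its deadline.
Profit order: B=53 F=52 A=49 C=28 E=16 D=14
Assign: B→slot 1, F→slot 3, A skipped, C skipped, E→slot 5, D→slot 2.
Slots: [1:B] [2:D] [3:F] [5:E]
Profit = 53 + 14 + 52 + 16 = 135

135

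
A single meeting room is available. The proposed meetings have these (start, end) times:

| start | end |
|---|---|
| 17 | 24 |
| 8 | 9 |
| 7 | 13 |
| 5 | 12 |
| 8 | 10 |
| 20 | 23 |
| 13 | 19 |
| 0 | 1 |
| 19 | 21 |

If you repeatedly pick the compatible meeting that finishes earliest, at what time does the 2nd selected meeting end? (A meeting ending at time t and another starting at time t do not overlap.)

9

By end time: (0,1), (8,9), (8,10), (5,12), (7,13), (13,19), (19,21), (20,23), (17,24).
Pick (0,1); next start ≥ 1 → (8,9); next start ≥ 9 → (13,19); next start ≥ 19 → (19,21).
Selected: (0,1) (8,9) (13,19) (19,21)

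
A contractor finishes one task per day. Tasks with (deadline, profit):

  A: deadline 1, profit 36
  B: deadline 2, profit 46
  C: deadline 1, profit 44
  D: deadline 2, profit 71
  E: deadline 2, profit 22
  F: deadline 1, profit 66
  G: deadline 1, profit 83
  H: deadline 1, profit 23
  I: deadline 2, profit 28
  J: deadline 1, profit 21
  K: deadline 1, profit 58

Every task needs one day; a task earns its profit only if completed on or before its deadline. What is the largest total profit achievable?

Sort by profit descending; place each in the latest free slot ≤ its deadline.
By profit: G(d1,83), D(d2,71), F(d1,66), K(d1,58), B(d2,46), C(d1,44), A(d1,36), I(d2,28), H(d1,23), E(d2,22), J(d1,21)
G→slot 1; D→slot 2; F skipped; K skipped; B skipped; C skipped; A skipped; I skipped; H skipped; E skipped; J skipped.
Profit = 83 + 71 = 154

154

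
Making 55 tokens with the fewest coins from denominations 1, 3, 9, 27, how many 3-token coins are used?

55 = 2×27 + 1×1
Count of 3: 0

0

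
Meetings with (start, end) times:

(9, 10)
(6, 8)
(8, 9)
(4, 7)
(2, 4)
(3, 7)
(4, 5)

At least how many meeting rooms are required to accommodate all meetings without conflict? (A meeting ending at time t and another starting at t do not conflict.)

The answer is the maximum number of intervals overlapping at any instant.
Events (time:±→running): 2:+→1 3:+→2 4:-→1 4:+→2 4:+→3 … peak 3.

3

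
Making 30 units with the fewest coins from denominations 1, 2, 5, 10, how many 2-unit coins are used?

0

30 = 3×10
Count of 2: 0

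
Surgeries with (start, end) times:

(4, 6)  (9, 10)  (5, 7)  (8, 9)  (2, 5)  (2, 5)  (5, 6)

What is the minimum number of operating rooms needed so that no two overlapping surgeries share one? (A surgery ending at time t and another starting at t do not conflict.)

The answer is the maximum number of intervals overlapping at any instant.
Events (time:±→running): 2:+→1 2:+→2 4:+→3 … peak 3.

3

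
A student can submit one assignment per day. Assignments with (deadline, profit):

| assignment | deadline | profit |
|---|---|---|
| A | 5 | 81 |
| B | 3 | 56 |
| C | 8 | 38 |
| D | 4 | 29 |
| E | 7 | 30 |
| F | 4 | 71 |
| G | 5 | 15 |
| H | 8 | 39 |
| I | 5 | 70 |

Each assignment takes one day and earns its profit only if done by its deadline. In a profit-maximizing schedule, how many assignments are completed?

8

Take jobs in profit order; each goes to the latest open slot no later than its deadline.
By profit: A(d5,81), F(d4,71), I(d5,70), B(d3,56), H(d8,39), C(d8,38), E(d7,30), D(d4,29), G(d5,15)
A→slot 5; F→slot 4; I→slot 3; B→slot 2; H→slot 8; C→slot 7; E→slot 6; D→slot 1; G skipped.
8 of 9 scheduled.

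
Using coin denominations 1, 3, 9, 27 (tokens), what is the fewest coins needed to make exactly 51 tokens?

51 − 1×27→24 − 2×9→6 − 2×3→0
Total coins = 1 + 2 + 2 = 5

5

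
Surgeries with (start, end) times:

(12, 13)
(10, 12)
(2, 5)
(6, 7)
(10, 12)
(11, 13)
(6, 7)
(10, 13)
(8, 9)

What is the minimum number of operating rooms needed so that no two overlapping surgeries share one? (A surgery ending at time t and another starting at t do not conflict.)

4

The answer is the maximum number of intervals overlapping at any instant.
starts: [2, 6, 6, 8, 10, 10, 10, 11, 12]
ends:   [5, 7, 7, 9, 12, 12, 13, 13, 13]
s2→1 e5→0 s6→1 s6→2 e7→1 e7→0 s8→1 e9→0 s10→1 s10→2 s10→3 s11→4  — peak 4.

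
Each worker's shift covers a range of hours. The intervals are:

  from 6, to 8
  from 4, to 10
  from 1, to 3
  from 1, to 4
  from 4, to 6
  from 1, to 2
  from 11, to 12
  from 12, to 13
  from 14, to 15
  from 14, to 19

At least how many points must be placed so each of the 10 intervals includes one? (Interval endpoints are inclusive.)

Process intervals by earliest right end; each time one isn't hit yet, stab at its right endpoint.
Sorted: [1,2] [1,3] [1,4] [4,6] [6,8] [4,10] [11,12] [12,13] [14,15] [14,19]
{[1,2],[1,3],[1,4]} hit by 2; {[4,6],[6,8],[4,10]} hit by 6; {[11,12],[12,13]} hit by 12; {[14,15],[14,19]} hit by 15.
Points: 2, 6, 12, 15 (4 total).

4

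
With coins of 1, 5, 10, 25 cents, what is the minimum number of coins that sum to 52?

4

52 − 2×25→2 − 2×1→0
Total coins = 2 + 2 = 4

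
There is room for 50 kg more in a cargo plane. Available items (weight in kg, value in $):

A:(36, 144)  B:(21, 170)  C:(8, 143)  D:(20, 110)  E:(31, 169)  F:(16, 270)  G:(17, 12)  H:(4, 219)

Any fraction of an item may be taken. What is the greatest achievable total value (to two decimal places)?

Greedy by value/weight ratio, highest first.
Order: H (219/4=54.75) > C (143/8=17.88) > F (270/16=16.88) > B (170/21=8.10) > D (110/20=5.50) > E (169/31=5.45) > A (144/36=4.00) > G (12/17=0.71)
Fill: take H (4 @ 219) → take C (8 @ 143) → take F (16 @ 270) → take B (21 @ 170) → take 1/20 of D → 5.50; 50/50 used.
Total value = 807.50

807.50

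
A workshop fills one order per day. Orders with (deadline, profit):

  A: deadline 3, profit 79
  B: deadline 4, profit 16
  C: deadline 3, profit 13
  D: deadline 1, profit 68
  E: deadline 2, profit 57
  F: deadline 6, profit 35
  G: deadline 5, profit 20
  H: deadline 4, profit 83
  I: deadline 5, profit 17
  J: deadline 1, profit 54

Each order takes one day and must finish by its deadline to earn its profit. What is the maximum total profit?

Take jobs in profit order; each goes to the latest open slot no later than its deadline.
Profit order: H=83 A=79 D=68 E=57 J=54 F=35 G=20 I=17 B=16 C=13
Assign: H→slot 4, A→slot 3, D→slot 1, E→slot 2, J skipped, F→slot 6, G→slot 5, I skipped, B skipped, C skipped.
Slots: [1:D] [2:E] [3:A] [4:H] [5:G] [6:F]
Profit = 68 + 57 + 79 + 83 + 20 + 35 = 342

342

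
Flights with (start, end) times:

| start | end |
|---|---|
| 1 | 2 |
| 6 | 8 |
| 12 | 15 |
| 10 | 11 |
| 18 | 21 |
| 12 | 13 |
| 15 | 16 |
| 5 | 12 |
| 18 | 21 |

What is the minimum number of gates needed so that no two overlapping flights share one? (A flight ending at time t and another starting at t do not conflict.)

2

Events (time:±→running): 1:+→1 2:-→0 5:+→1 6:+→2 … peak 2.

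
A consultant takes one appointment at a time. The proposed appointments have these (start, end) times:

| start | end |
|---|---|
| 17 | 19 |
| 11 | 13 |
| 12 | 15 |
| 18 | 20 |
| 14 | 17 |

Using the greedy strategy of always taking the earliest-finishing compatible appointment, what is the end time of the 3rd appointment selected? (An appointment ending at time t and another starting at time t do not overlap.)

Sorted by end: (11,13)  (12,15)  (14,17)  (17,19)  (18,20)
take (11,13); take (14,17); take (17,19); skip (18,20).
Selected: (11,13) (14,17) (17,19)

19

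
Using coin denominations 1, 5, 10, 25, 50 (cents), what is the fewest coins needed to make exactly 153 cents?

6

153 = 3×50 + 3×1
Total coins = 3 + 3 = 6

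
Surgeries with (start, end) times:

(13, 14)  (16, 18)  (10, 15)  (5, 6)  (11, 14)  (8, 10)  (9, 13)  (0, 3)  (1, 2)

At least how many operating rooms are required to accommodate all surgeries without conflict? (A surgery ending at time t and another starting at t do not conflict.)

Count concurrent intervals with a sweep; the peak is the room count.
Events (time:±→running): 0:+→1 1:+→2 2:-→1 3:-→0 5:+→1 6:-→0 8:+→1 9:+→2 10:-→1 10:+→2 11:+→3 … peak 3.

3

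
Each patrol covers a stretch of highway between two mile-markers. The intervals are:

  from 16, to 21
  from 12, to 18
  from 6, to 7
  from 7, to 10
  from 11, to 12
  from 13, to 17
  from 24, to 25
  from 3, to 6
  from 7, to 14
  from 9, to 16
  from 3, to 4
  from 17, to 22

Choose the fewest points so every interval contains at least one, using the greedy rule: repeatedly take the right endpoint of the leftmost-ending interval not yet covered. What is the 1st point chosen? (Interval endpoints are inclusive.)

Process intervals by earliest right end; each time one isn't hit yet, stab at its right endpoint.
Sorted: [3,4] [3,6] [6,7] [7,10] [11,12] [7,14] [9,16] [13,17] [12,18] [16,21] [17,22] [24,25]
{[3,4],[3,6]} hit by 4; {[6,7],[7,10]} hit by 7; {[11,12],[7,14],[9,16]} hit by 12; {[13,17],[12,18],[16,21],[17,22]} hit by 17; {[24,25]} hit by 25.
Points: 4, 7, 12, 17, 25 (5 total).

4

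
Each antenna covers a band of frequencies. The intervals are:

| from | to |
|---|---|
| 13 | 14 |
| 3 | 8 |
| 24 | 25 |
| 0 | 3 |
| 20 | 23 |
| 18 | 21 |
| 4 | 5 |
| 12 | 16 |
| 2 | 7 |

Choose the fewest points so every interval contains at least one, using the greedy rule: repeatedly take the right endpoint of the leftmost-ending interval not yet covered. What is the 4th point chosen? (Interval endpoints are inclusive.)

Sort by right endpoint; whenever an interval is uncovered, place a point at its right end.
By right end: [0,3]  [4,5]  [2,7]  [3,8]  [13,14]  [12,16]  [18,21]  [20,23]  [24,25]
[0,3] uncovered → point at 3; [4,5] uncovered → point at 5; [13,14] uncovered → point at 14; [18,21] uncovered → point at 21; [24,25] uncovered → point at 25.
Points: 3, 5, 14, 21, 25 (5 total).

21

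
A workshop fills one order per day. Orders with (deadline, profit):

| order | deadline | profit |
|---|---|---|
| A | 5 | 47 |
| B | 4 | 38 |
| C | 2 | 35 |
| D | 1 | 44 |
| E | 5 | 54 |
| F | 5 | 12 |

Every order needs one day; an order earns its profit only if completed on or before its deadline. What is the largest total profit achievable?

Profit order: E=54 A=47 D=44 B=38 C=35 F=12
Assign: E→slot 5, A→slot 4, D→slot 1, B→slot 3, C→slot 2, F skipped.
Slots: [1:D] [2:C] [3:B] [4:A] [5:E]
Profit = 44 + 35 + 38 + 47 + 54 = 218

218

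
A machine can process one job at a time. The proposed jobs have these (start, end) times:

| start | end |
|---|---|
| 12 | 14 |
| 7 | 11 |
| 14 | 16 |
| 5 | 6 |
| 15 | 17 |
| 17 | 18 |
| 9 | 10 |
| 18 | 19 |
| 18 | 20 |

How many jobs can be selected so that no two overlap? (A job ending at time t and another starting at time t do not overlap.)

6

Sorted by end: (5,6)  (9,10)  (7,11)  (12,14)  (14,16)  (15,17)  (17,18)  (18,19)  (18,20)
take (5,6); take (9,10); take (12,14); take (14,16); take (17,18); take (18,19).
Selected 6 jobs.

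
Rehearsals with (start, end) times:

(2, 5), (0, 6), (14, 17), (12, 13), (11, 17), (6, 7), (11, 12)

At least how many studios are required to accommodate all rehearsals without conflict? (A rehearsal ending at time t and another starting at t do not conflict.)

Events (time:±→running): 0:+→1 2:+→2 … peak 2.

2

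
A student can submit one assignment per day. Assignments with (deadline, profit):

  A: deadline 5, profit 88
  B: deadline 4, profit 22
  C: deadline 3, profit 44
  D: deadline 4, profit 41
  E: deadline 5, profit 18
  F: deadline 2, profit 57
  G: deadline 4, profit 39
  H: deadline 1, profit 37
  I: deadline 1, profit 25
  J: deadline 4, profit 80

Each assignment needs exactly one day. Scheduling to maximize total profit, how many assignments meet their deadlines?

5

By profit: A(d5,88), J(d4,80), F(d2,57), C(d3,44), D(d4,41), G(d4,39), H(d1,37), I(d1,25), B(d4,22), E(d5,18)
A→slot 5; J→slot 4; F→slot 2; C→slot 3; D→slot 1; G skipped; H skipped; I skipped; B skipped; E skipped.
5 of 10 scheduled.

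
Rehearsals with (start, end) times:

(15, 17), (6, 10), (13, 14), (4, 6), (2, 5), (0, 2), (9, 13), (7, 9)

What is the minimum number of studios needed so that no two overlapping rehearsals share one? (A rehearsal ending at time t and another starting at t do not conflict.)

2

Count concurrent intervals with a sweep; the peak is the room count.
starts: [0, 2, 4, 6, 7, 9, 13, 15]
ends:   [2, 5, 6, 9, 10, 13, 14, 17]
s0→1 e2→0 s2→1 s4→2  — peak 2.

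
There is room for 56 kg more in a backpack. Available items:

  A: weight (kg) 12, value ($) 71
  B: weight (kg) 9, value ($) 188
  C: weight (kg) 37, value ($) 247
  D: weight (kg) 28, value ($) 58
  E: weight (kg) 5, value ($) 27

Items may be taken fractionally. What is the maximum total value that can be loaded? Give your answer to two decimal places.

Ratios (sorted): B 20.89, C 6.68, A 5.92, E 5.40, D 2.07
take B (9 @ 188); take C (37 @ 247); take 10/12 of A → 59.17. Capacity used 56/56.
Total value = 494.17

494.17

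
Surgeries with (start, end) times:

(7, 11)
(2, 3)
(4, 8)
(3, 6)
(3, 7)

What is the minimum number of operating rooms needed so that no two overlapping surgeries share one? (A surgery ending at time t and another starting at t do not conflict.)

3

Count concurrent intervals with a sweep; the peak is the room count.
Events (time:±→running): 2:+→1 3:-→0 3:+→1 3:+→2 4:+→3 … peak 3.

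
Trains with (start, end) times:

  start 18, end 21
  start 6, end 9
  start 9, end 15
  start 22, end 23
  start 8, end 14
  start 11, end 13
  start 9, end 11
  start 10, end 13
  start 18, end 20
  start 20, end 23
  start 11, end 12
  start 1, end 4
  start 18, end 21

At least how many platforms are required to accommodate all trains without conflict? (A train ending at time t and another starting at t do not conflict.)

starts: [1, 6, 8, 9, 9, 10, 11, 11, 18, 18, 18, 20, 22]
ends:   [4, 9, 11, 12, 13, 13, 14, 15, 20, 21, 21, 23, 23]
s1→1 e4→0 s6→1 s8→2 e9→1 s9→2 s9→3 s10→4 e11→3 s11→4 s11→5  — peak 5.

5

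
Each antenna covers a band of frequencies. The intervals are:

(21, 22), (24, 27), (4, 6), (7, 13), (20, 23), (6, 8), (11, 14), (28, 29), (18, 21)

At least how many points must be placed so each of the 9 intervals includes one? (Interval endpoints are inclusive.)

5

Sorted: [4,6] [6,8] [7,13] [11,14] [18,21] [21,22] [20,23] [24,27] [28,29]
{[4,6],[6,8]} hit by 6; {[7,13],[11,14]} hit by 13; {[18,21],[21,22],[20,23]} hit by 21; {[24,27]} hit by 27; {[28,29]} hit by 29.
Points: 6, 13, 21, 27, 29 (5 total).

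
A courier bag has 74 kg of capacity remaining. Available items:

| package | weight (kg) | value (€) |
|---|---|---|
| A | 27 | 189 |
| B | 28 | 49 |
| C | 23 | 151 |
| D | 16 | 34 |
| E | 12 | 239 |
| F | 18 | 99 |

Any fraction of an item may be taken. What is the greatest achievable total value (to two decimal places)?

645.00

Greedy by value/weight ratio, highest first.
Order: E (239/12=19.92) > A (189/27=7.00) > C (151/23=6.57) > F (99/18=5.50) > D (34/16=2.12) > B (49/28=1.75)
Fill: take E (12 @ 239) → take A (27 @ 189) → take C (23 @ 151) → take 12/18 of F → 66.00; 74/74 used.
Total value = 645.00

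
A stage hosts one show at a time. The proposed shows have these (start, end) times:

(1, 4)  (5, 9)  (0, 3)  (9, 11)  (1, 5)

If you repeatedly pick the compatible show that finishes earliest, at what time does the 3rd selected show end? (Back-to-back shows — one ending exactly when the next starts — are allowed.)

11

Sorted by end: (0,3)  (1,4)  (1,5)  (5,9)  (9,11)
take (0,3); skip (1,5); take (5,9); take (9,11).
Selected: (0,3) (5,9) (9,11)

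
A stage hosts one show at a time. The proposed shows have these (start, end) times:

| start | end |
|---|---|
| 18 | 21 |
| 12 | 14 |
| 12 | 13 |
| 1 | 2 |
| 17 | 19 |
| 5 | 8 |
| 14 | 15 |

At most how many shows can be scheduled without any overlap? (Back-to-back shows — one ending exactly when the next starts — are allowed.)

5

By end time: (1,2), (5,8), (12,13), (12,14), (14,15), (17,19), (18,21).
Pick (1,2); next start ≥ 2 → (5,8); next start ≥ 8 → (12,13); next start ≥ 13 → (14,15); next start ≥ 15 → (17,19).
Selected 5 shows.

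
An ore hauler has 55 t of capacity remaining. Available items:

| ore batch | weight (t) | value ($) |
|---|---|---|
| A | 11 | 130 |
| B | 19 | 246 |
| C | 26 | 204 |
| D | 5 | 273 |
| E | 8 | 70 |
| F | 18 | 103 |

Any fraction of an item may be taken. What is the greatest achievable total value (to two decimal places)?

813.15

Greedy by value/weight ratio, highest first.
Ratios (sorted): D 54.60, B 12.95, A 11.82, E 8.75, C 7.85, F 5.72
take D (5 @ 273); take B (19 @ 246); take A (11 @ 130); take E (8 @ 70); take 12/26 of C → 94.15. Capacity used 55/55.
Total value = 813.15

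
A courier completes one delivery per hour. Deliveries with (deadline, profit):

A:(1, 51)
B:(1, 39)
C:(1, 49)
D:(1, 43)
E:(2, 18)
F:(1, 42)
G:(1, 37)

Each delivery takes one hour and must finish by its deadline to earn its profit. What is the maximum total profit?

Sort by profit descending; place each in the latest free slot ≤ its deadline.
By profit: A(d1,51), C(d1,49), D(d1,43), F(d1,42), B(d1,39), G(d1,37), E(d2,18)
A→slot 1; C skipped; D skipped; F skipped; B skipped; G skipped; E→slot 2.
Profit = 51 + 18 = 69

69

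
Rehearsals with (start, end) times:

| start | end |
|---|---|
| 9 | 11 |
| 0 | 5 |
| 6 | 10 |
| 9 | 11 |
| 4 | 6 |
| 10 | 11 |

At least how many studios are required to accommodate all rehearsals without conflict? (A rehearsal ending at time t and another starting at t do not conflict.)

3

starts: [0, 4, 6, 9, 9, 10]
ends:   [5, 6, 10, 11, 11, 11]
s0→1 s4→2 e5→1 e6→0 s6→1 s9→2 s9→3  — peak 3.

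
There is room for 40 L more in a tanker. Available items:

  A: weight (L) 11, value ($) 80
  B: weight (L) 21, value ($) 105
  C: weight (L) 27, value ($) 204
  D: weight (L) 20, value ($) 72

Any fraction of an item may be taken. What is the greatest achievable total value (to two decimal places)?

Greedy by value/weight ratio, highest first.
Ratios (sorted): C 7.56, A 7.27, B 5.00, D 3.60
take C (27 @ 204); take A (11 @ 80); take 2/21 of B → 10.00. Capacity used 40/40.
Total value = 294.00

294.00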